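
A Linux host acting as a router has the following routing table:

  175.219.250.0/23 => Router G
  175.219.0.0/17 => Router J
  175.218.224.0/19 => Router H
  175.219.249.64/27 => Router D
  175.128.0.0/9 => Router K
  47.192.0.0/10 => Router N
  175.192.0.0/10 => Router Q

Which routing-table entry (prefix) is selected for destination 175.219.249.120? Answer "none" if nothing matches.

175.192.0.0/10

Entries matching 175.219.249.120:
  175.128.0.0/9 (175.128.0.0 - 175.255.255.255)
  175.192.0.0/10 (175.192.0.0 - 175.255.255.255)
Most specific is 175.192.0.0/10.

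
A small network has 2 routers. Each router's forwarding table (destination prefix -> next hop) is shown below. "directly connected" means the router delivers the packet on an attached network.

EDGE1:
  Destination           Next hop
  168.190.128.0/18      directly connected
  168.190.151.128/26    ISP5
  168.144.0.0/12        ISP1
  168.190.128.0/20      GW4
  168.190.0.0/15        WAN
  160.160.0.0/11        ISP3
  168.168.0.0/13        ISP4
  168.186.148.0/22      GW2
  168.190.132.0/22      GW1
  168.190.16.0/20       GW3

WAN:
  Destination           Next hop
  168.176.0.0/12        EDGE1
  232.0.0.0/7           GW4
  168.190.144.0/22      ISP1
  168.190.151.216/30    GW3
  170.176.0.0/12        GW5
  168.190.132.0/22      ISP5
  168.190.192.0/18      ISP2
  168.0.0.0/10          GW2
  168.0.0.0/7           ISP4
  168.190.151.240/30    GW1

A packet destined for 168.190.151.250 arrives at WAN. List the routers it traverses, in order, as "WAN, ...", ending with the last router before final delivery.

At WAN: longest match for 168.190.151.250 is 168.176.0.0/12 -> EDGE1
At EDGE1: longest match for 168.190.151.250 is 168.190.128.0/18 -> directly connected

WAN, EDGE1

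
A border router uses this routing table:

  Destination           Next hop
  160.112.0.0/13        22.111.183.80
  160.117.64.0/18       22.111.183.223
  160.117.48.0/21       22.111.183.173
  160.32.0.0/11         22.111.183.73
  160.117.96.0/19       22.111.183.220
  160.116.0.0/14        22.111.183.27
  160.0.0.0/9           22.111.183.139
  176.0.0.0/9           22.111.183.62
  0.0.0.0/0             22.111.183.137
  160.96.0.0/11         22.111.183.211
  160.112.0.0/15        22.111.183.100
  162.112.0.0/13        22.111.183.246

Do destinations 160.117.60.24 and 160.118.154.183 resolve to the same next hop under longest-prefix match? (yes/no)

160.117.60.24: longest match 160.116.0.0/14 -> 22.111.183.27
160.118.154.183: longest match 160.116.0.0/14 -> 22.111.183.27

yes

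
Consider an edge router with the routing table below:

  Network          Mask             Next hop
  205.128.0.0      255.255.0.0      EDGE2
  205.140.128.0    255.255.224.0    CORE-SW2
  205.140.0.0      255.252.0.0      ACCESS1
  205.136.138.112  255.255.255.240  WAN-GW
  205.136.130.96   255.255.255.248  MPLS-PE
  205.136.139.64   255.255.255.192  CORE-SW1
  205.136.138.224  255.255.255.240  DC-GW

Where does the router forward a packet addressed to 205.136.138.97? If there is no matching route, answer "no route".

no route

No entry's prefix contains 205.136.138.97; there is no default route.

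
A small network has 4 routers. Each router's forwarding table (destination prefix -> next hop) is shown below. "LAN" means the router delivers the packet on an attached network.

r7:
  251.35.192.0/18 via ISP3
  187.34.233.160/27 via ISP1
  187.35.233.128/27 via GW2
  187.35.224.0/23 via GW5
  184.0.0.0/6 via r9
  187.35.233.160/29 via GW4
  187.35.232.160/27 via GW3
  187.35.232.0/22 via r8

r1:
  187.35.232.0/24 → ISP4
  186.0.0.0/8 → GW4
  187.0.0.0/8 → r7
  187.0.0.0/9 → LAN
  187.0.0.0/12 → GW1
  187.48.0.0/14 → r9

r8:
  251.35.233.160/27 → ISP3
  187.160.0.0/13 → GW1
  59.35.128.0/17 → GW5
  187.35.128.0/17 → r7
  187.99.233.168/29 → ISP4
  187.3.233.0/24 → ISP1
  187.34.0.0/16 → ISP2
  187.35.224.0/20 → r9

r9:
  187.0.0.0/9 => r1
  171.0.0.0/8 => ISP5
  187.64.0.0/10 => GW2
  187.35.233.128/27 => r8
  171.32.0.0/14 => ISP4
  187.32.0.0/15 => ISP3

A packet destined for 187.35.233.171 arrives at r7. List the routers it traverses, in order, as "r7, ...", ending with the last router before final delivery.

At r7: longest match for 187.35.233.171 is 187.35.232.0/22 -> r8
At r8: longest match for 187.35.233.171 is 187.35.224.0/20 -> r9
At r9: longest match for 187.35.233.171 is 187.0.0.0/9 -> r1
At r1: longest match for 187.35.233.171 is 187.0.0.0/9 -> LAN

r7, r8, r9, r1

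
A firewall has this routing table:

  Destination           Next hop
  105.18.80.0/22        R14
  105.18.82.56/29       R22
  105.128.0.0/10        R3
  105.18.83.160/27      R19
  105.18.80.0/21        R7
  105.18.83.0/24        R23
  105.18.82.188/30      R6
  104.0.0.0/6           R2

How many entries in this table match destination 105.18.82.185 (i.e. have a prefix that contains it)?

3

Prefixes containing 105.18.82.185:
  104.0.0.0/6 (104.0.0.0 - 107.255.255.255)
  105.18.80.0/21 (105.18.80.0 - 105.18.87.255)
  105.18.80.0/22 (105.18.80.0 - 105.18.83.255)
Total matching entries: 3.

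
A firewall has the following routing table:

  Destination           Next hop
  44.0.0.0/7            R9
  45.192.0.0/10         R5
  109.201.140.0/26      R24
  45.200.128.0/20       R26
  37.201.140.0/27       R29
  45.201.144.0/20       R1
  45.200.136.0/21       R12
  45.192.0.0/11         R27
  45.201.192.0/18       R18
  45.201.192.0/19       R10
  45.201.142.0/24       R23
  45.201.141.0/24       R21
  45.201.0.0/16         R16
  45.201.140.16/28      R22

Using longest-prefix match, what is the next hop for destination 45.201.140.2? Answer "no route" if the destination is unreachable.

Routes whose prefix contains 45.201.140.2:
  44.0.0.0/7 (44.0.0.0 - 45.255.255.255) -> R9
  45.192.0.0/10 (45.192.0.0 - 45.255.255.255) -> R5
  45.192.0.0/11 (45.192.0.0 - 45.223.255.255) -> R27
  45.201.0.0/16 (45.201.0.0 - 45.201.255.255) -> R16
More-specific entries that do NOT match:
  45.201.140.16/28 (45.201.140.16 - 45.201.140.31) does not contain 45.201.140.2
  37.201.140.0/27 (37.201.140.0 - 37.201.140.31) does not contain 45.201.140.2
  109.201.140.0/26 (109.201.140.0 - 109.201.140.63) does not contain 45.201.140.2
  45.201.142.0/24 (45.201.142.0 - 45.201.142.255) does not contain 45.201.140.2
  45.201.141.0/24 (45.201.141.0 - 45.201.141.255) does not contain 45.201.140.2
  45.200.136.0/21 (45.200.136.0 - 45.200.143.255) does not contain 45.201.140.2
  45.200.128.0/20 (45.200.128.0 - 45.200.143.255) does not contain 45.201.140.2
  45.201.144.0/20 (45.201.144.0 - 45.201.159.255) does not contain 45.201.140.2
  45.201.192.0/19 (45.201.192.0 - 45.201.223.255) does not contain 45.201.140.2
  45.201.192.0/18 (45.201.192.0 - 45.201.255.255) does not contain 45.201.140.2
Longest matching prefix is /16 -> next hop R16.

R16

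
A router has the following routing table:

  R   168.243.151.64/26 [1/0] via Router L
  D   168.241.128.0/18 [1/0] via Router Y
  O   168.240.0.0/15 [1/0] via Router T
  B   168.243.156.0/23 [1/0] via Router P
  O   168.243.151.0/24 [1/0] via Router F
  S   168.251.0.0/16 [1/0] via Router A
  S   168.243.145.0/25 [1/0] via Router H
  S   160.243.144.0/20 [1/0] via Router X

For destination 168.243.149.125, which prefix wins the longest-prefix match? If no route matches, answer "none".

none

168.243.149.125 is outside every listed prefix and there is no default route.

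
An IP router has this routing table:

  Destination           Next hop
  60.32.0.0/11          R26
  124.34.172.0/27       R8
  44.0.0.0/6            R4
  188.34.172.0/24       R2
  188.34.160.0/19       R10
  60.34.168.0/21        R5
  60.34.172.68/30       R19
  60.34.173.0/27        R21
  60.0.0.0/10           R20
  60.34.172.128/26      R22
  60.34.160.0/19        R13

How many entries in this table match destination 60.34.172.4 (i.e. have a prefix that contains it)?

Prefixes containing 60.34.172.4:
  60.0.0.0/10 (60.0.0.0 - 60.63.255.255)
  60.32.0.0/11 (60.32.0.0 - 60.63.255.255)
  60.34.160.0/19 (60.34.160.0 - 60.34.191.255)
  60.34.168.0/21 (60.34.168.0 - 60.34.175.255)
Total matching entries: 4.

4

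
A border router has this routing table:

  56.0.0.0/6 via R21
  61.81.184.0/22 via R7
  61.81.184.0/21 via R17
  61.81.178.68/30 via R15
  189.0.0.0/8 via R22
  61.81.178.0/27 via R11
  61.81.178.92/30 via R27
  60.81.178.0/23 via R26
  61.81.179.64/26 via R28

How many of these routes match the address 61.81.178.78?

No listed prefix contains 61.81.178.78.
Total matching entries: 0.

0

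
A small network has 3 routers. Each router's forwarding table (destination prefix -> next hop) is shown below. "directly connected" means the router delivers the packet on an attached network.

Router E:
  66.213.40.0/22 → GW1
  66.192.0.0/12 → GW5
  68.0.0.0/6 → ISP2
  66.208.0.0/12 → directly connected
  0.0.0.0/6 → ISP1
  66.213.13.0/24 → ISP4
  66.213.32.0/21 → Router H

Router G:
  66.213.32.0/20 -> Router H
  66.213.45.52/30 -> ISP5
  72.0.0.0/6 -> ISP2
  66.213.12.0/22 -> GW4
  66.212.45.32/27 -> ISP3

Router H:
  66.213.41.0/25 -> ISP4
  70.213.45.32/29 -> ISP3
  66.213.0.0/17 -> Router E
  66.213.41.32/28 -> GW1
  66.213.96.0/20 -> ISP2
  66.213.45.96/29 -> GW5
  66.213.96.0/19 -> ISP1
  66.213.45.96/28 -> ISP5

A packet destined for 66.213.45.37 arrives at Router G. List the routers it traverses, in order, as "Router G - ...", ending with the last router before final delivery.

Router G - Router H - Router E

At Router G: longest match for 66.213.45.37 is 66.213.32.0/20 -> Router H
At Router H: longest match for 66.213.45.37 is 66.213.0.0/17 -> Router E
At Router E: longest match for 66.213.45.37 is 66.208.0.0/12 -> directly connected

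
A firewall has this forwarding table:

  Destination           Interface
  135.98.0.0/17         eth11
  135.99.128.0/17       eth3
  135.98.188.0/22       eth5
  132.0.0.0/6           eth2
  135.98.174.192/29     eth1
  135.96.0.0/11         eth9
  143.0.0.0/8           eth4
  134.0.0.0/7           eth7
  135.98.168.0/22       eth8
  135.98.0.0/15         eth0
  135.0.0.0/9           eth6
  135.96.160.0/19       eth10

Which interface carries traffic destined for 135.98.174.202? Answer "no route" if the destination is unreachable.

eth0

Routes whose prefix contains 135.98.174.202:
  132.0.0.0/6 (132.0.0.0 - 135.255.255.255) -> eth2
  134.0.0.0/7 (134.0.0.0 - 135.255.255.255) -> eth7
  135.0.0.0/9 (135.0.0.0 - 135.127.255.255) -> eth6
  135.96.0.0/11 (135.96.0.0 - 135.127.255.255) -> eth9
  135.98.0.0/15 (135.98.0.0 - 135.99.255.255) -> eth0
More-specific entries that do NOT match:
  135.98.174.192/29 (135.98.174.192 - 135.98.174.199) does not contain 135.98.174.202
  135.98.188.0/22 (135.98.188.0 - 135.98.191.255) does not contain 135.98.174.202
  135.98.168.0/22 (135.98.168.0 - 135.98.171.255) does not contain 135.98.174.202
  135.96.160.0/19 (135.96.160.0 - 135.96.191.255) does not contain 135.98.174.202
  135.98.0.0/17 (135.98.0.0 - 135.98.127.255) does not contain 135.98.174.202
  135.99.128.0/17 (135.99.128.0 - 135.99.255.255) does not contain 135.98.174.202
Longest matching prefix is /15 -> interface eth0.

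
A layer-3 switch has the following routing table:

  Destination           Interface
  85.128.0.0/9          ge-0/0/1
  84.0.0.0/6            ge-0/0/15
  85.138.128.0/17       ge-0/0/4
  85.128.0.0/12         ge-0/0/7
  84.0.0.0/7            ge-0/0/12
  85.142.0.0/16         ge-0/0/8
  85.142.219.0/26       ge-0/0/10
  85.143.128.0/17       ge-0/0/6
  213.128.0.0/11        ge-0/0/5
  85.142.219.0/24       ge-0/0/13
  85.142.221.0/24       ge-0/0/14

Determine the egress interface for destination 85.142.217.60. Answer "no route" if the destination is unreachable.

ge-0/0/8

Routes whose prefix contains 85.142.217.60:
  84.0.0.0/6 (84.0.0.0 - 87.255.255.255) -> ge-0/0/15
  84.0.0.0/7 (84.0.0.0 - 85.255.255.255) -> ge-0/0/12
  85.128.0.0/9 (85.128.0.0 - 85.255.255.255) -> ge-0/0/1
  85.128.0.0/12 (85.128.0.0 - 85.143.255.255) -> ge-0/0/7
  85.142.0.0/16 (85.142.0.0 - 85.142.255.255) -> ge-0/0/8
More-specific entries that do NOT match:
  85.142.219.0/26 (85.142.219.0 - 85.142.219.63) does not contain 85.142.217.60
  85.142.219.0/24 (85.142.219.0 - 85.142.219.255) does not contain 85.142.217.60
  85.142.221.0/24 (85.142.221.0 - 85.142.221.255) does not contain 85.142.217.60
  85.138.128.0/17 (85.138.128.0 - 85.138.255.255) does not contain 85.142.217.60
  85.143.128.0/17 (85.143.128.0 - 85.143.255.255) does not contain 85.142.217.60
Longest matching prefix is /16 -> interface ge-0/0/8.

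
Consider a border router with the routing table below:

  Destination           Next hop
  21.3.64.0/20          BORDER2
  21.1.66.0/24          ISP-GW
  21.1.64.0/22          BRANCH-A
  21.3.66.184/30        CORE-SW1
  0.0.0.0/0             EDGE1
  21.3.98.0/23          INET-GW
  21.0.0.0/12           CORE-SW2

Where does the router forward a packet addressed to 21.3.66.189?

Routes whose prefix contains 21.3.66.189:
  0.0.0.0/0 (default, matches everything) -> EDGE1
  21.0.0.0/12 (21.0.0.0 - 21.15.255.255) -> CORE-SW2
  21.3.64.0/20 (21.3.64.0 - 21.3.79.255) -> BORDER2
More-specific entries that do NOT match:
  21.3.66.184/30 (21.3.66.184 - 21.3.66.187) does not contain 21.3.66.189
  21.1.66.0/24 (21.1.66.0 - 21.1.66.255) does not contain 21.3.66.189
  21.3.98.0/23 (21.3.98.0 - 21.3.99.255) does not contain 21.3.66.189
  21.1.64.0/22 (21.1.64.0 - 21.1.67.255) does not contain 21.3.66.189
Longest matching prefix is /20 -> next hop BORDER2.

BORDER2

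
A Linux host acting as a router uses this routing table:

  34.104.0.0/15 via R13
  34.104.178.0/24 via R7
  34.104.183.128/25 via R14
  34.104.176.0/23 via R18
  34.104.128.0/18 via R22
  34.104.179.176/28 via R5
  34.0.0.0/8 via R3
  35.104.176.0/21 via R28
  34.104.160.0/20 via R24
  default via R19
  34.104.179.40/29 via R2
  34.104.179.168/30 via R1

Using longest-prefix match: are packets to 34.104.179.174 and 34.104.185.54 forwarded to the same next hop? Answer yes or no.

34.104.179.174: longest match 34.104.128.0/18 -> R22
34.104.185.54: longest match 34.104.128.0/18 -> R22

yes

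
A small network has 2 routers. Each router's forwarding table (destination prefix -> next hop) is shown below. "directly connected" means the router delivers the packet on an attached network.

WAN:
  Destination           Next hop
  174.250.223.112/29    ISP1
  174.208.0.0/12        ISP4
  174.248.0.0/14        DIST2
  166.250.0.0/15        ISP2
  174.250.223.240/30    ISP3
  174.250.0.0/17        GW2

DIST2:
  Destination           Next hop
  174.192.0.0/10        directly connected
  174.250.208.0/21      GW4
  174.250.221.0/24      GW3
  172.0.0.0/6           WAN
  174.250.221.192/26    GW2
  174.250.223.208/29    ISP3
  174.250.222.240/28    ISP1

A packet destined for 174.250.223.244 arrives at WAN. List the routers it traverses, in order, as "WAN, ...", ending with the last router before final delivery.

WAN, DIST2

At WAN: longest match for 174.250.223.244 is 174.248.0.0/14 -> DIST2
At DIST2: longest match for 174.250.223.244 is 174.192.0.0/10 -> directly connected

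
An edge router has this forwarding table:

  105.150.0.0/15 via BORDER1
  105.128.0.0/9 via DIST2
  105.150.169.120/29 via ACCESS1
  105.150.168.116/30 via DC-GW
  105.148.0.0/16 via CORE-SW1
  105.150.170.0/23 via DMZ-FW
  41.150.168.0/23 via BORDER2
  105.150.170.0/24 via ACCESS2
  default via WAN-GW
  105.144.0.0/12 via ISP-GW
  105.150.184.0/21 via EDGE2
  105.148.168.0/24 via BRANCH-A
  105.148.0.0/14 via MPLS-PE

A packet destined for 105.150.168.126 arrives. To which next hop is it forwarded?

Routes whose prefix contains 105.150.168.126:
  0.0.0.0/0 (default, matches everything) -> WAN-GW
  105.128.0.0/9 (105.128.0.0 - 105.255.255.255) -> DIST2
  105.144.0.0/12 (105.144.0.0 - 105.159.255.255) -> ISP-GW
  105.148.0.0/14 (105.148.0.0 - 105.151.255.255) -> MPLS-PE
  105.150.0.0/15 (105.150.0.0 - 105.151.255.255) -> BORDER1
More-specific entries that do NOT match:
  105.150.168.116/30 (105.150.168.116 - 105.150.168.119) does not contain 105.150.168.126
  105.150.169.120/29 (105.150.169.120 - 105.150.169.127) does not contain 105.150.168.126
  105.150.170.0/24 (105.150.170.0 - 105.150.170.255) does not contain 105.150.168.126
  105.148.168.0/24 (105.148.168.0 - 105.148.168.255) does not contain 105.150.168.126
  105.150.170.0/23 (105.150.170.0 - 105.150.171.255) does not contain 105.150.168.126
  41.150.168.0/23 (41.150.168.0 - 41.150.169.255) does not contain 105.150.168.126
  105.150.184.0/21 (105.150.184.0 - 105.150.191.255) does not contain 105.150.168.126
  105.148.0.0/16 (105.148.0.0 - 105.148.255.255) does not contain 105.150.168.126
Longest matching prefix is /15 -> next hop BORDER1.

BORDER1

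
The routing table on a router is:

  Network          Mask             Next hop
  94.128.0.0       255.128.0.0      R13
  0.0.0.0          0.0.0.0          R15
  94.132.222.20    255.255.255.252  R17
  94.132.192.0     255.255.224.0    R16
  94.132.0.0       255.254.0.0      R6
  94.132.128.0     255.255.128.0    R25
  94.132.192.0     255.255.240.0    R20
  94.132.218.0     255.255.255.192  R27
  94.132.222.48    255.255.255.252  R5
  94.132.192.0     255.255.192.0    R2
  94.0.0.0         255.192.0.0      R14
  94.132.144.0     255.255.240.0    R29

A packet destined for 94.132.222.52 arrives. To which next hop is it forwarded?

Routes whose prefix contains 94.132.222.52:
  0.0.0.0/0 (default, matches everything) -> R15
  94.128.0.0/9 (94.128.0.0 - 94.255.255.255) -> R13
  94.132.0.0/15 (94.132.0.0 - 94.133.255.255) -> R6
  94.132.128.0/17 (94.132.128.0 - 94.132.255.255) -> R25
  94.132.192.0/18 (94.132.192.0 - 94.132.255.255) -> R2
  94.132.192.0/19 (94.132.192.0 - 94.132.223.255) -> R16
More-specific entries that do NOT match:
  94.132.222.20/30 (94.132.222.20 - 94.132.222.23) does not contain 94.132.222.52
  94.132.222.48/30 (94.132.222.48 - 94.132.222.51) does not contain 94.132.222.52
  94.132.218.0/26 (94.132.218.0 - 94.132.218.63) does not contain 94.132.222.52
  94.132.192.0/20 (94.132.192.0 - 94.132.207.255) does not contain 94.132.222.52
  94.132.144.0/20 (94.132.144.0 - 94.132.159.255) does not contain 94.132.222.52
Longest matching prefix is /19 -> next hop R16.

R16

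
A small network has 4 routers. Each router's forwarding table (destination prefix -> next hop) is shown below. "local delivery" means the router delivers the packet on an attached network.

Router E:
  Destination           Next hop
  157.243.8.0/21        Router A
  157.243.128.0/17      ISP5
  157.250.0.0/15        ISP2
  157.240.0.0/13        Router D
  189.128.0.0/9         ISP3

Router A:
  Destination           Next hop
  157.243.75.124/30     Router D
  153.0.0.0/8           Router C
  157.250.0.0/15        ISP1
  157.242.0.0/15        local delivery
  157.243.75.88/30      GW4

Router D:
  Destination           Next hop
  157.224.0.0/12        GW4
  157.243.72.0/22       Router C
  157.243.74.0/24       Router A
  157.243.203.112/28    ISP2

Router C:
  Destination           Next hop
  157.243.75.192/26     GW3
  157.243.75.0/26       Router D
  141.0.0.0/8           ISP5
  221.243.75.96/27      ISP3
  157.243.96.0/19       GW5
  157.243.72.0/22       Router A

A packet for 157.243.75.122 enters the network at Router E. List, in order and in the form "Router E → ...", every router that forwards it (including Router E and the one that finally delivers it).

Router E → Router D → Router C → Router A

At Router E: longest match for 157.243.75.122 is 157.240.0.0/13 -> Router D
At Router D: longest match for 157.243.75.122 is 157.243.72.0/22 -> Router C
At Router C: longest match for 157.243.75.122 is 157.243.72.0/22 -> Router A
At Router A: longest match for 157.243.75.122 is 157.242.0.0/15 -> local delivery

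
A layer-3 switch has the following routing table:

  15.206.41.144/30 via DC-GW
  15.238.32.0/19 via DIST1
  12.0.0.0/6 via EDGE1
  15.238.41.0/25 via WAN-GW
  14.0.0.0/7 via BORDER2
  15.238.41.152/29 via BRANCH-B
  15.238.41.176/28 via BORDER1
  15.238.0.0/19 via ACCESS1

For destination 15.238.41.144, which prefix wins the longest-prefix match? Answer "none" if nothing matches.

Entries matching 15.238.41.144:
  12.0.0.0/6 (12.0.0.0 - 15.255.255.255)
  14.0.0.0/7 (14.0.0.0 - 15.255.255.255)
  15.238.32.0/19 (15.238.32.0 - 15.238.63.255)
Most specific is 15.238.32.0/19.

15.238.32.0/19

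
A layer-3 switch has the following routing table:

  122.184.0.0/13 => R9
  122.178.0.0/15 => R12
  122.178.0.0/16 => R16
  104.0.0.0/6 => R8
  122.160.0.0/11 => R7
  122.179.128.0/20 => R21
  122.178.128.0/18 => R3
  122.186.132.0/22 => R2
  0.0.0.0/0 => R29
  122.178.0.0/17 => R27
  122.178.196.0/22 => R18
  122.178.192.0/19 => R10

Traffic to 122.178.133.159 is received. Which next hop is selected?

R3

Routes whose prefix contains 122.178.133.159:
  0.0.0.0/0 (default, matches everything) -> R29
  122.160.0.0/11 (122.160.0.0 - 122.191.255.255) -> R7
  122.178.0.0/15 (122.178.0.0 - 122.179.255.255) -> R12
  122.178.0.0/16 (122.178.0.0 - 122.178.255.255) -> R16
  122.178.128.0/18 (122.178.128.0 - 122.178.191.255) -> R3
More-specific entries that do NOT match:
  122.186.132.0/22 (122.186.132.0 - 122.186.135.255) does not contain 122.178.133.159
  122.178.196.0/22 (122.178.196.0 - 122.178.199.255) does not contain 122.178.133.159
  122.179.128.0/20 (122.179.128.0 - 122.179.143.255) does not contain 122.178.133.159
  122.178.192.0/19 (122.178.192.0 - 122.178.223.255) does not contain 122.178.133.159
Longest matching prefix is /18 -> next hop R3.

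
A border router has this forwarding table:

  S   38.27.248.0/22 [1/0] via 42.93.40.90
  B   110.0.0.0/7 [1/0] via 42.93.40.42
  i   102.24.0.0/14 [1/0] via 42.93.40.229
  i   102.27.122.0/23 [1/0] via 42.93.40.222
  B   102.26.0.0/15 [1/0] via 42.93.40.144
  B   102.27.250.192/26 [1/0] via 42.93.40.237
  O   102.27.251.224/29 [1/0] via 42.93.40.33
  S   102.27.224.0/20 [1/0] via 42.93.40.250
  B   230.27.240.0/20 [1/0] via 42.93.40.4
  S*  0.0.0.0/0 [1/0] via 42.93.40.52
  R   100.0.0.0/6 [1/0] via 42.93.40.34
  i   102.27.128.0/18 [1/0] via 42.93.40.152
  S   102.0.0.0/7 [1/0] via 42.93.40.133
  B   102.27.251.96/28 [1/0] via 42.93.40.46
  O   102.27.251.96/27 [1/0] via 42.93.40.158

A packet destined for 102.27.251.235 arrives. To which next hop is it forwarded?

42.93.40.144

Routes whose prefix contains 102.27.251.235:
  0.0.0.0/0 (default, matches everything) -> 42.93.40.52
  100.0.0.0/6 (100.0.0.0 - 103.255.255.255) -> 42.93.40.34
  102.0.0.0/7 (102.0.0.0 - 103.255.255.255) -> 42.93.40.133
  102.24.0.0/14 (102.24.0.0 - 102.27.255.255) -> 42.93.40.229
  102.26.0.0/15 (102.26.0.0 - 102.27.255.255) -> 42.93.40.144
More-specific entries that do NOT match:
  102.27.251.224/29 (102.27.251.224 - 102.27.251.231) does not contain 102.27.251.235
  102.27.251.96/28 (102.27.251.96 - 102.27.251.111) does not contain 102.27.251.235
  102.27.251.96/27 (102.27.251.96 - 102.27.251.127) does not contain 102.27.251.235
  102.27.250.192/26 (102.27.250.192 - 102.27.250.255) does not contain 102.27.251.235
  102.27.122.0/23 (102.27.122.0 - 102.27.123.255) does not contain 102.27.251.235
  38.27.248.0/22 (38.27.248.0 - 38.27.251.255) does not contain 102.27.251.235
  102.27.224.0/20 (102.27.224.0 - 102.27.239.255) does not contain 102.27.251.235
  230.27.240.0/20 (230.27.240.0 - 230.27.255.255) does not contain 102.27.251.235
  102.27.128.0/18 (102.27.128.0 - 102.27.191.255) does not contain 102.27.251.235
Longest matching prefix is /15 -> next hop 42.93.40.144.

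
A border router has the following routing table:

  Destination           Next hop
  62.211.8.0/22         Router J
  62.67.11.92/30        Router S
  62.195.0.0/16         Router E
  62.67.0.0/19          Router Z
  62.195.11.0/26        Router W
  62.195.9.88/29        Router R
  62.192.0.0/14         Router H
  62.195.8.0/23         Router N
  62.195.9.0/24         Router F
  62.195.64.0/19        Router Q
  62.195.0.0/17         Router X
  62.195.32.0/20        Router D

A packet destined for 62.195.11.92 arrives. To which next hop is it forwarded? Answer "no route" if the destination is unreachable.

Router X

Routes whose prefix contains 62.195.11.92:
  62.192.0.0/14 (62.192.0.0 - 62.195.255.255) -> Router H
  62.195.0.0/16 (62.195.0.0 - 62.195.255.255) -> Router E
  62.195.0.0/17 (62.195.0.0 - 62.195.127.255) -> Router X
More-specific entries that do NOT match:
  62.67.11.92/30 (62.67.11.92 - 62.67.11.95) does not contain 62.195.11.92
  62.195.9.88/29 (62.195.9.88 - 62.195.9.95) does not contain 62.195.11.92
  62.195.11.0/26 (62.195.11.0 - 62.195.11.63) does not contain 62.195.11.92
  62.195.9.0/24 (62.195.9.0 - 62.195.9.255) does not contain 62.195.11.92
  62.195.8.0/23 (62.195.8.0 - 62.195.9.255) does not contain 62.195.11.92
  62.211.8.0/22 (62.211.8.0 - 62.211.11.255) does not contain 62.195.11.92
  62.195.32.0/20 (62.195.32.0 - 62.195.47.255) does not contain 62.195.11.92
  62.67.0.0/19 (62.67.0.0 - 62.67.31.255) does not contain 62.195.11.92
  62.195.64.0/19 (62.195.64.0 - 62.195.95.255) does not contain 62.195.11.92
Longest matching prefix is /17 -> next hop Router X.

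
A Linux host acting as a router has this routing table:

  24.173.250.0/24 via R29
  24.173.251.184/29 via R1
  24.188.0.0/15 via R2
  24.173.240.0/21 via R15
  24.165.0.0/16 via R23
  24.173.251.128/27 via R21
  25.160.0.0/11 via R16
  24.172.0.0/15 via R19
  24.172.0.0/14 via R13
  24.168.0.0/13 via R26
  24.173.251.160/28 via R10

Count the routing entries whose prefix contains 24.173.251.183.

3

Prefixes containing 24.173.251.183:
  24.168.0.0/13 (24.168.0.0 - 24.175.255.255)
  24.172.0.0/14 (24.172.0.0 - 24.175.255.255)
  24.172.0.0/15 (24.172.0.0 - 24.173.255.255)
Total matching entries: 3.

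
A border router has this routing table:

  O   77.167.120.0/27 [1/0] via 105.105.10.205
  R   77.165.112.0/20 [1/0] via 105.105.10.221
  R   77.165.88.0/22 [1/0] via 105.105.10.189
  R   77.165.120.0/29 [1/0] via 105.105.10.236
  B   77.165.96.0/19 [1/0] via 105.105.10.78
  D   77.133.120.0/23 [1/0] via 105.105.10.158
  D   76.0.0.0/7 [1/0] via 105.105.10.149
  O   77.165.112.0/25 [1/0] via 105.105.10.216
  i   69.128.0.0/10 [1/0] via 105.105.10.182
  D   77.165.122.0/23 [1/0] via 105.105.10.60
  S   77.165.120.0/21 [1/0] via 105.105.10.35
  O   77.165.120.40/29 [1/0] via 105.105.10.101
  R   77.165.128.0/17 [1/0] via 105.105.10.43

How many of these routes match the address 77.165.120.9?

4

Prefixes containing 77.165.120.9:
  76.0.0.0/7 (76.0.0.0 - 77.255.255.255)
  77.165.96.0/19 (77.165.96.0 - 77.165.127.255)
  77.165.112.0/20 (77.165.112.0 - 77.165.127.255)
  77.165.120.0/21 (77.165.120.0 - 77.165.127.255)
Total matching entries: 4.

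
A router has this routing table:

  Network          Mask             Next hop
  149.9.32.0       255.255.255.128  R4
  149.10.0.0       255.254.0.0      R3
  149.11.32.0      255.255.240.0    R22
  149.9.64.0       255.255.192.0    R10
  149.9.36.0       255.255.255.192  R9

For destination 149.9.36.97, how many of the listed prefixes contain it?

No listed prefix contains 149.9.36.97.
Total matching entries: 0.

0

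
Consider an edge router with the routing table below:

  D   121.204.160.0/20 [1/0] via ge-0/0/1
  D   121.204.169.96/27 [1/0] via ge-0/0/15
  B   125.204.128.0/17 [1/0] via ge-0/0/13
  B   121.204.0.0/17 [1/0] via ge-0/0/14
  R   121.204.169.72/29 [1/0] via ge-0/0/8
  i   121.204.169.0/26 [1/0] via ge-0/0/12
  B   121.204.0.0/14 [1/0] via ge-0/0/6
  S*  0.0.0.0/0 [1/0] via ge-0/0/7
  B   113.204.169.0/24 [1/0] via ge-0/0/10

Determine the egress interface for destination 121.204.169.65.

Routes whose prefix contains 121.204.169.65:
  0.0.0.0/0 (default, matches everything) -> ge-0/0/7
  121.204.0.0/14 (121.204.0.0 - 121.207.255.255) -> ge-0/0/6
  121.204.160.0/20 (121.204.160.0 - 121.204.175.255) -> ge-0/0/1
More-specific entries that do NOT match:
  121.204.169.72/29 (121.204.169.72 - 121.204.169.79) does not contain 121.204.169.65
  121.204.169.96/27 (121.204.169.96 - 121.204.169.127) does not contain 121.204.169.65
  121.204.169.0/26 (121.204.169.0 - 121.204.169.63) does not contain 121.204.169.65
  113.204.169.0/24 (113.204.169.0 - 113.204.169.255) does not contain 121.204.169.65
Longest matching prefix is /20 -> interface ge-0/0/1.

ge-0/0/1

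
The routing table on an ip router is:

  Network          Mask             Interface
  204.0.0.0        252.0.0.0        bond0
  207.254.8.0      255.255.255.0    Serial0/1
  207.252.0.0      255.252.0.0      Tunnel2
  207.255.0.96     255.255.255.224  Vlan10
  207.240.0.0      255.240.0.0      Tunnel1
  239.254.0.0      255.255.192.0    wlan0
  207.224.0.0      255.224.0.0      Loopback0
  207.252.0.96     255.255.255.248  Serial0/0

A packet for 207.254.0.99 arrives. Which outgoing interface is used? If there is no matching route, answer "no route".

Tunnel2

Routes whose prefix contains 207.254.0.99:
  204.0.0.0/6 (204.0.0.0 - 207.255.255.255) -> bond0
  207.224.0.0/11 (207.224.0.0 - 207.255.255.255) -> Loopback0
  207.240.0.0/12 (207.240.0.0 - 207.255.255.255) -> Tunnel1
  207.252.0.0/14 (207.252.0.0 - 207.255.255.255) -> Tunnel2
More-specific entries that do NOT match:
  207.252.0.96/29 (207.252.0.96 - 207.252.0.103) does not contain 207.254.0.99
  207.255.0.96/27 (207.255.0.96 - 207.255.0.127) does not contain 207.254.0.99
  207.254.8.0/24 (207.254.8.0 - 207.254.8.255) does not contain 207.254.0.99
  239.254.0.0/18 (239.254.0.0 - 239.254.63.255) does not contain 207.254.0.99
Longest matching prefix is /14 -> interface Tunnel2.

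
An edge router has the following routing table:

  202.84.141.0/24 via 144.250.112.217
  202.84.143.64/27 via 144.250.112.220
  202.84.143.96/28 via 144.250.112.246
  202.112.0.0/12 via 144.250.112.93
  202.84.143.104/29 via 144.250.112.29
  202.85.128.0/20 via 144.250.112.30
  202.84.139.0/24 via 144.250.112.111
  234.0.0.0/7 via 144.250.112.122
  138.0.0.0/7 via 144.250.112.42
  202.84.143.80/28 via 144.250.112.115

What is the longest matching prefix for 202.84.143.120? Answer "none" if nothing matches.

none

202.84.143.120 is outside every listed prefix and there is no default route.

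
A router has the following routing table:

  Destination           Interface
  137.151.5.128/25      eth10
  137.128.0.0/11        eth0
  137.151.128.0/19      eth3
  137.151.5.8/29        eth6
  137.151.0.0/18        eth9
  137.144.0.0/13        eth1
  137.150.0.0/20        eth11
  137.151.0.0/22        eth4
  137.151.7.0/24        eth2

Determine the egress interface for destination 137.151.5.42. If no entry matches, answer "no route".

eth9

Routes whose prefix contains 137.151.5.42:
  137.128.0.0/11 (137.128.0.0 - 137.159.255.255) -> eth0
  137.144.0.0/13 (137.144.0.0 - 137.151.255.255) -> eth1
  137.151.0.0/18 (137.151.0.0 - 137.151.63.255) -> eth9
More-specific entries that do NOT match:
  137.151.5.8/29 (137.151.5.8 - 137.151.5.15) does not contain 137.151.5.42
  137.151.5.128/25 (137.151.5.128 - 137.151.5.255) does not contain 137.151.5.42
  137.151.7.0/24 (137.151.7.0 - 137.151.7.255) does not contain 137.151.5.42
  137.151.0.0/22 (137.151.0.0 - 137.151.3.255) does not contain 137.151.5.42
  137.150.0.0/20 (137.150.0.0 - 137.150.15.255) does not contain 137.151.5.42
  137.151.128.0/19 (137.151.128.0 - 137.151.159.255) does not contain 137.151.5.42
Longest matching prefix is /18 -> interface eth9.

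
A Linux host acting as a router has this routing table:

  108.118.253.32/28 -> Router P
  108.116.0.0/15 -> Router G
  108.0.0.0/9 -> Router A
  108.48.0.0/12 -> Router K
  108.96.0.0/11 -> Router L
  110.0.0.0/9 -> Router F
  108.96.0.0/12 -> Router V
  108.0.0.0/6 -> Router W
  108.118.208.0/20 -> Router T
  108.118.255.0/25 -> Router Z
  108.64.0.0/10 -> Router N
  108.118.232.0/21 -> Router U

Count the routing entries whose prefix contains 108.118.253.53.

Prefixes containing 108.118.253.53:
  108.0.0.0/6 (108.0.0.0 - 111.255.255.255)
  108.0.0.0/9 (108.0.0.0 - 108.127.255.255)
  108.64.0.0/10 (108.64.0.0 - 108.127.255.255)
  108.96.0.0/11 (108.96.0.0 - 108.127.255.255)
Total matching entries: 4.

4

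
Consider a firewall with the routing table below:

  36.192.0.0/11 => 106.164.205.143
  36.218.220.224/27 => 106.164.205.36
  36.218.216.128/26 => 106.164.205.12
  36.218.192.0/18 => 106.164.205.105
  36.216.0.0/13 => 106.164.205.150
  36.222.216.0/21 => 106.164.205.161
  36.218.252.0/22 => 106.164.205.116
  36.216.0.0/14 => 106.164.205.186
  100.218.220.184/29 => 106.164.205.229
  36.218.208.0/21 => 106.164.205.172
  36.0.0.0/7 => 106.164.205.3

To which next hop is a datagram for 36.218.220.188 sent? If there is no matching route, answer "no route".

106.164.205.105

Routes whose prefix contains 36.218.220.188:
  36.0.0.0/7 (36.0.0.0 - 37.255.255.255) -> 106.164.205.3
  36.192.0.0/11 (36.192.0.0 - 36.223.255.255) -> 106.164.205.143
  36.216.0.0/13 (36.216.0.0 - 36.223.255.255) -> 106.164.205.150
  36.216.0.0/14 (36.216.0.0 - 36.219.255.255) -> 106.164.205.186
  36.218.192.0/18 (36.218.192.0 - 36.218.255.255) -> 106.164.205.105
More-specific entries that do NOT match:
  100.218.220.184/29 (100.218.220.184 - 100.218.220.191) does not contain 36.218.220.188
  36.218.220.224/27 (36.218.220.224 - 36.218.220.255) does not contain 36.218.220.188
  36.218.216.128/26 (36.218.216.128 - 36.218.216.191) does not contain 36.218.220.188
  36.218.252.0/22 (36.218.252.0 - 36.218.255.255) does not contain 36.218.220.188
  36.222.216.0/21 (36.222.216.0 - 36.222.223.255) does not contain 36.218.220.188
  36.218.208.0/21 (36.218.208.0 - 36.218.215.255) does not contain 36.218.220.188
Longest matching prefix is /18 -> next hop 106.164.205.105.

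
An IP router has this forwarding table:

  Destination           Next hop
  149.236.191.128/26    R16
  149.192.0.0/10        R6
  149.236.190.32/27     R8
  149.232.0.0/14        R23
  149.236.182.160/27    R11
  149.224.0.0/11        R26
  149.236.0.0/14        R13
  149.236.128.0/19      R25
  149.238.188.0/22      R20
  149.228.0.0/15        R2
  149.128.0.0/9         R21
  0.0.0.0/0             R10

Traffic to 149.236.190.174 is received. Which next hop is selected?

R13

Routes whose prefix contains 149.236.190.174:
  0.0.0.0/0 (default, matches everything) -> R10
  149.128.0.0/9 (149.128.0.0 - 149.255.255.255) -> R21
  149.192.0.0/10 (149.192.0.0 - 149.255.255.255) -> R6
  149.224.0.0/11 (149.224.0.0 - 149.255.255.255) -> R26
  149.236.0.0/14 (149.236.0.0 - 149.239.255.255) -> R13
More-specific entries that do NOT match:
  149.236.190.32/27 (149.236.190.32 - 149.236.190.63) does not contain 149.236.190.174
  149.236.182.160/27 (149.236.182.160 - 149.236.182.191) does not contain 149.236.190.174
  149.236.191.128/26 (149.236.191.128 - 149.236.191.191) does not contain 149.236.190.174
  149.238.188.0/22 (149.238.188.0 - 149.238.191.255) does not contain 149.236.190.174
  149.236.128.0/19 (149.236.128.0 - 149.236.159.255) does not contain 149.236.190.174
  149.228.0.0/15 (149.228.0.0 - 149.229.255.255) does not contain 149.236.190.174
Longest matching prefix is /14 -> next hop R13.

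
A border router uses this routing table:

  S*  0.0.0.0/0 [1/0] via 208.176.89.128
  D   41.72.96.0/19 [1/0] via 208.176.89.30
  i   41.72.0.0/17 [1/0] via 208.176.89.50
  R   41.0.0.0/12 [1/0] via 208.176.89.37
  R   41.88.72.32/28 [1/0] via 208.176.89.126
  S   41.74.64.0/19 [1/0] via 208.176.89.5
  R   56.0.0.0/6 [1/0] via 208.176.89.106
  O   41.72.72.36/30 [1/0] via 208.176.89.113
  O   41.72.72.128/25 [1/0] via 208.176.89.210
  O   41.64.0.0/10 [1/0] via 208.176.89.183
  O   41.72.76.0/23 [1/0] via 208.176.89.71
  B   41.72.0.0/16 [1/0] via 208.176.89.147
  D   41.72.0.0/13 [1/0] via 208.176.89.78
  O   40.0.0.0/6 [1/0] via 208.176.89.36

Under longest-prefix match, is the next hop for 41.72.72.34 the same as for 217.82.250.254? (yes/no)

no

41.72.72.34: longest match 41.72.0.0/17 -> 208.176.89.50
217.82.250.254: longest match 0.0.0.0/0 -> 208.176.89.128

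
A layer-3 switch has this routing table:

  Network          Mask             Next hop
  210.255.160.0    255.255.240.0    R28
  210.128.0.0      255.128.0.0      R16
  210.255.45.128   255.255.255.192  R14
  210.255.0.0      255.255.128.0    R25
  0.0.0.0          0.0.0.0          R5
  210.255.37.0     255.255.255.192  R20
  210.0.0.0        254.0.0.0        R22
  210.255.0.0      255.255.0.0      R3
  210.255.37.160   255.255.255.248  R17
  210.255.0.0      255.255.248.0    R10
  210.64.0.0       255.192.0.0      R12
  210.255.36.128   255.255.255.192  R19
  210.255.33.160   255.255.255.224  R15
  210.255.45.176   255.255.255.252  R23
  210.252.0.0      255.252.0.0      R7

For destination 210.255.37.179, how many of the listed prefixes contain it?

6

Prefixes containing 210.255.37.179:
  0.0.0.0/0 (default, matches everything)
  210.0.0.0/7 (210.0.0.0 - 211.255.255.255)
  210.128.0.0/9 (210.128.0.0 - 210.255.255.255)
  210.252.0.0/14 (210.252.0.0 - 210.255.255.255)
  210.255.0.0/16 (210.255.0.0 - 210.255.255.255)
  210.255.0.0/17 (210.255.0.0 - 210.255.127.255)
Total matching entries: 6.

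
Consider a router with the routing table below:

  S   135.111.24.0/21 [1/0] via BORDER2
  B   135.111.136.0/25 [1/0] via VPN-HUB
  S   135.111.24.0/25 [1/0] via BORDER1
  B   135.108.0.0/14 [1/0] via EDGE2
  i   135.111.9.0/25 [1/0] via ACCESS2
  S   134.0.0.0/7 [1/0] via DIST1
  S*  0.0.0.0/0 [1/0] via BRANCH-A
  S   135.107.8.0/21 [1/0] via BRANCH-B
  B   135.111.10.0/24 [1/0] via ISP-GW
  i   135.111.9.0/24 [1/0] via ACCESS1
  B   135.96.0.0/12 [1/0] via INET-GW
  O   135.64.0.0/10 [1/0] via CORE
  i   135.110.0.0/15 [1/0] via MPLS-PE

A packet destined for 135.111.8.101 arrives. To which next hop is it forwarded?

Routes whose prefix contains 135.111.8.101:
  0.0.0.0/0 (default, matches everything) -> BRANCH-A
  134.0.0.0/7 (134.0.0.0 - 135.255.255.255) -> DIST1
  135.64.0.0/10 (135.64.0.0 - 135.127.255.255) -> CORE
  135.96.0.0/12 (135.96.0.0 - 135.111.255.255) -> INET-GW
  135.108.0.0/14 (135.108.0.0 - 135.111.255.255) -> EDGE2
  135.110.0.0/15 (135.110.0.0 - 135.111.255.255) -> MPLS-PE
More-specific entries that do NOT match:
  135.111.136.0/25 (135.111.136.0 - 135.111.136.127) does not contain 135.111.8.101
  135.111.24.0/25 (135.111.24.0 - 135.111.24.127) does not contain 135.111.8.101
  135.111.9.0/25 (135.111.9.0 - 135.111.9.127) does not contain 135.111.8.101
  135.111.10.0/24 (135.111.10.0 - 135.111.10.255) does not contain 135.111.8.101
  135.111.9.0/24 (135.111.9.0 - 135.111.9.255) does not contain 135.111.8.101
  135.111.24.0/21 (135.111.24.0 - 135.111.31.255) does not contain 135.111.8.101
  135.107.8.0/21 (135.107.8.0 - 135.107.15.255) does not contain 135.111.8.101
Longest matching prefix is /15 -> next hop MPLS-PE.

MPLS-PE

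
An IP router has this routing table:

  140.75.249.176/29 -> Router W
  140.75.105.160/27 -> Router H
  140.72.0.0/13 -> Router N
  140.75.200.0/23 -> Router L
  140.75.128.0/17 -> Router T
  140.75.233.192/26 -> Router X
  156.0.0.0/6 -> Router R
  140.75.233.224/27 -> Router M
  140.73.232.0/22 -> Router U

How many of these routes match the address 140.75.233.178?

2

Prefixes containing 140.75.233.178:
  140.72.0.0/13 (140.72.0.0 - 140.79.255.255)
  140.75.128.0/17 (140.75.128.0 - 140.75.255.255)
Total matching entries: 2.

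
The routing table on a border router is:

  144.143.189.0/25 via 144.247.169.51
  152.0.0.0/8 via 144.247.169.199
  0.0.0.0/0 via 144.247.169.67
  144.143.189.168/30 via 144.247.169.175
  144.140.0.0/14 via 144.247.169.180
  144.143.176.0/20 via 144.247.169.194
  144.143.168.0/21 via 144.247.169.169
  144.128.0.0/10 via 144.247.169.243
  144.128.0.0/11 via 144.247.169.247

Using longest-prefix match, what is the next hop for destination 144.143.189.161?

Routes whose prefix contains 144.143.189.161:
  0.0.0.0/0 (default, matches everything) -> 144.247.169.67
  144.128.0.0/10 (144.128.0.0 - 144.191.255.255) -> 144.247.169.243
  144.128.0.0/11 (144.128.0.0 - 144.159.255.255) -> 144.247.169.247
  144.140.0.0/14 (144.140.0.0 - 144.143.255.255) -> 144.247.169.180
  144.143.176.0/20 (144.143.176.0 - 144.143.191.255) -> 144.247.169.194
More-specific entries that do NOT match:
  144.143.189.168/30 (144.143.189.168 - 144.143.189.171) does not contain 144.143.189.161
  144.143.189.0/25 (144.143.189.0 - 144.143.189.127) does not contain 144.143.189.161
  144.143.168.0/21 (144.143.168.0 - 144.143.175.255) does not contain 144.143.189.161
Longest matching prefix is /20 -> next hop 144.247.169.194.

144.247.169.194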